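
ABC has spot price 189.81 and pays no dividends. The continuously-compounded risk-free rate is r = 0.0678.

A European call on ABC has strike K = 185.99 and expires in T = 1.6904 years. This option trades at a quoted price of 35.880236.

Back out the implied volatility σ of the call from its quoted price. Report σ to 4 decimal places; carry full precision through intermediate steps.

sigma = 0.2381

At σ = 0.2381 the Black–Scholes value reproduces the quote:
σ√T = 0.2381·√1.6904 = 0.309567
d₁ = (ln(S/K) + (r+σ²/2)T) / (σ√T) = (ln(189.81/185.99) + (0.0678+0.2381²/2)·1.6904) / 0.309567 = (0.020331 + 0.162525) / 0.309567 = 0.590682
d₂ = d₁ − σ√T = 0.590682 − 0.309567 = 0.281116
e^{−rT} = 0.891715
N(d₁) = 0.722633,  N(d₂) = 0.610689
V = S·N(d₁) − K·e^{−rT}·N(d₂) = 137.163036 − 101.282800 = 35.880236 (equal to the quote); since ∂V/∂σ > 0 for all σ, the implied volatility is unique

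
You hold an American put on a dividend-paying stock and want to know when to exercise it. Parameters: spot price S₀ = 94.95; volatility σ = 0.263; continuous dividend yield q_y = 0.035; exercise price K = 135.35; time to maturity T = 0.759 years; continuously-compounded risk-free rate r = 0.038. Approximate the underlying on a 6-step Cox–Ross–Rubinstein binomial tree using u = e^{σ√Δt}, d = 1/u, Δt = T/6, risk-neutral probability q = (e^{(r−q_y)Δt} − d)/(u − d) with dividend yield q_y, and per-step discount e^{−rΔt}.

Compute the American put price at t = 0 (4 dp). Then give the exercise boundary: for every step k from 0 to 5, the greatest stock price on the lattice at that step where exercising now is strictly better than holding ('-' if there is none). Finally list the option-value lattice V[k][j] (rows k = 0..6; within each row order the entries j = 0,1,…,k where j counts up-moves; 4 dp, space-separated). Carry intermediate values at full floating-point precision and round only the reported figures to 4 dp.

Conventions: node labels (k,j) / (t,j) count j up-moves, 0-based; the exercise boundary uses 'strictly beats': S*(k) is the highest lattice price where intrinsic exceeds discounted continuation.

Δt=0.12650, u=1.09806, d=0.91070, q=0.47866, disc=e^(-rΔt)=0.99520
k=6 terminal: V=max(K-S,0) → 81.1812 70.0372 56.6007 40.4000 20.8664 0.0000 0.0000
k=5: j=0 S=59.4804 intr=75.8696 cont=75.4833 V=75.8696[EX]; j=1 S=71.7170 intr=63.6330 cont=63.3007 V=63.6330[EX]; j=2 S=86.4710 intr=48.8790 cont=48.6119 V=48.8790[EX]; j=3 S=104.2604 intr=31.0896 cont=30.9012 V=31.0896[EX]; j=4 S=125.7094 intr=9.6406 cont=10.8263 V=10.8263[hold]; j=5 S=151.5710 intr=0.0000 cont=0.0000 V=0.0000[hold]  S*(5)=104.2604
k=4: j=0 S=65.3128 intr=70.0372 cont=69.6767 V=70.0372[EX]; j=1 S=78.7493 intr=56.6007 cont=56.2996 V=56.6007[EX]; j=2 S=94.9500 intr=40.4000 cont=40.1704 V=40.4000[EX]; j=3 S=114.4836 intr=20.8664 cont=21.2879 V=21.2879[hold]; j=4 S=138.0359 intr=0.0000 cont=5.6172 V=5.6172[hold]  S*(4)=94.9500
k=3: j=0 S=71.7170 intr=63.6330 cont=63.3007 V=63.6330[EX]; j=1 S=86.4710 intr=48.8790 cont=48.6119 V=48.8790[EX]; j=2 S=104.2604 intr=31.0896 cont=31.1020 V=31.1020[hold]; j=3 S=125.7094 intr=9.6406 cont=13.7209 V=13.7209[hold]  S*(3)=86.4710
k=2: j=0 S=78.7493 intr=56.6007 cont=56.2996 V=56.6007[EX]; j=1 S=94.9500 intr=40.4000 cont=40.1763 V=40.4000[EX]; j=2 S=114.4836 intr=20.8664 cont=22.6731 V=22.6731[hold]  S*(2)=94.9500
k=1: j=0 S=86.4710 intr=48.8790 cont=48.6119 V=48.8790[EX]; j=1 S=104.2604 intr=31.0896 cont=31.7618 V=31.7618[hold]  S*(1)=86.4710
k=0: j=0 S=94.9500 intr=40.4000 cont=40.4906 V=40.4906[hold]  S*(0)=-

price = 40.4906
boundary = - 86.4710 94.9500 86.4710 94.9500 104.2604
tree:
40.4906
48.8790 31.7618
56.6007 40.4000 22.6731
63.6330 48.8790 31.1020 13.7209
70.0372 56.6007 40.4000 21.2879 5.6172
75.8696 63.6330 48.8790 31.0896 10.8263 0.0000
81.1812 70.0372 56.6007 40.4000 20.8664 0.0000 0.0000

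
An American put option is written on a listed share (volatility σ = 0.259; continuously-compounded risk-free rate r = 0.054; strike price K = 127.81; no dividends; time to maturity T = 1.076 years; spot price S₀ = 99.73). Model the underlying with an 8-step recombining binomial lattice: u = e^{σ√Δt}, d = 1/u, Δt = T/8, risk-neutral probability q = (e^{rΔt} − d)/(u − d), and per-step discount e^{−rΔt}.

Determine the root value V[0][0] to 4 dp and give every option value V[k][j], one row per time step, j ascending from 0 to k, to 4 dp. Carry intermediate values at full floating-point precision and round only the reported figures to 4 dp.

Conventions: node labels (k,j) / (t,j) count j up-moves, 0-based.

price = 28.2837
tree:
28.2837
37.1170 20.3518
45.3351 28.0800 13.3500
52.8085 37.1170 19.7324 7.5185
59.6048 45.3351 28.0800 12.1376 3.2678
65.7852 52.8085 37.1170 18.9056 5.9251 0.8074
71.4055 59.6048 45.3351 28.0800 10.5191 1.6755 0.0000
76.5166 65.7852 52.8085 37.1170 18.1425 3.4769 0.0000 0.0000
81.1645 71.4055 59.6048 45.3351 28.0800 7.2148 0.0000 0.0000 0.0000

Δt=0.13450  u=1.09964  d=0.90939  q=0.51458  discount=0.99276
step 8 (expiry): payoffs max(K−S,0) = 81.1645 71.4055 59.6048 45.3351 28.0800 7.2148 0.0000 0.0000 0.0000
k=7: (k=7,j=0): S=51.2934, K−S=76.5166, hold=75.5917 ⇒ V=76.5166 exercise | (k=7,j=1): S=62.0248, K−S=65.7852, hold=64.8602 ⇒ V=65.7852 exercise | (k=7,j=2): S=75.0015, K−S=52.8085, hold=51.8836 ⇒ V=52.8085 exercise | (k=7,j=3): S=90.6930, K−S=37.1170, hold=36.1921 ⇒ V=37.1170 exercise | (k=7,j=4): S=109.6675, K−S=18.1425, hold=17.2176 ⇒ V=18.1425 exercise | (k=7,j=5): S=132.6117, K−S=0.0000, hold=3.4769 ⇒ V=3.4769 continue | (k=7,j=6): S=160.3563, K−S=0.0000, hold=0.0000 ⇒ V=0.0000 continue | (k=7,j=7): S=193.9054, K−S=0.0000, hold=0.0000 ⇒ V=0.0000 continue
k=6: (k=6,j=0): S=56.4045, K−S=71.4055, hold=70.4806 ⇒ V=71.4055 exercise | (k=6,j=1): S=68.2052, K−S=59.6048, hold=58.6798 ⇒ V=59.6048 exercise | (k=6,j=2): S=82.4749, K−S=45.3351, hold=44.4102 ⇒ V=45.3351 exercise | (k=6,j=3): S=99.7300, K−S=28.0800, hold=27.1551 ⇒ V=28.0800 exercise | (k=6,j=4): S=120.5952, K−S=7.2148, hold=10.5191 ⇒ V=10.5191 continue | (k=6,j=5): S=145.8256, K−S=0.0000, hold=1.6755 ⇒ V=1.6755 continue | (k=6,j=6): S=176.3348, K−S=0.0000, hold=0.0000 ⇒ V=0.0000 continue
k=5: (k=5,j=0): S=62.0248, K−S=65.7852, hold=64.8602 ⇒ V=65.7852 exercise | (k=5,j=1): S=75.0015, K−S=52.8085, hold=51.8836 ⇒ V=52.8085 exercise | (k=5,j=2): S=90.6930, K−S=37.1170, hold=36.1921 ⇒ V=37.1170 exercise | (k=5,j=3): S=109.6675, K−S=18.1425, hold=18.9056 ⇒ V=18.9056 continue | (k=5,j=4): S=132.6117, K−S=0.0000, hold=5.9251 ⇒ V=5.9251 continue | (k=5,j=5): S=160.3563, K−S=0.0000, hold=0.8074 ⇒ V=0.8074 continue
k=4: (k=4,j=0): S=68.2052, K−S=59.6048, hold=58.6798 ⇒ V=59.6048 exercise | (k=4,j=1): S=82.4749, K−S=45.3351, hold=44.4102 ⇒ V=45.3351 exercise | (k=4,j=2): S=99.7300, K−S=28.0800, hold=27.5449 ⇒ V=28.0800 exercise | (k=4,j=3): S=120.5952, K−S=7.2148, hold=12.1376 ⇒ V=12.1376 continue | (k=4,j=4): S=145.8256, K−S=0.0000, hold=3.2678 ⇒ V=3.2678 continue
k=3: (k=3,j=0): S=75.0015, K−S=52.8085, hold=51.8836 ⇒ V=52.8085 exercise | (k=3,j=1): S=90.6930, K−S=37.1170, hold=36.1921 ⇒ V=37.1170 exercise | (k=3,j=2): S=109.6675, K−S=18.1425, hold=19.7324 ⇒ V=19.7324 continue | (k=3,j=3): S=132.6117, K−S=0.0000, hold=7.5185 ⇒ V=7.5185 continue
k=2: (k=2,j=0): S=82.4749, K−S=45.3351, hold=44.4102 ⇒ V=45.3351 exercise | (k=2,j=1): S=99.7300, K−S=28.0800, hold=27.9673 ⇒ V=28.0800 exercise | (k=2,j=2): S=120.5952, K−S=7.2148, hold=13.3500 ⇒ V=13.3500 continue
k=1: (k=1,j=0): S=90.6930, K−S=37.1170, hold=36.1921 ⇒ V=37.1170 exercise | (k=1,j=1): S=109.6675, K−S=18.1425, hold=20.3518 ⇒ V=20.3518 continue
k=0: (k=0,j=0): S=99.7300, K−S=28.0800, hold=28.2837 ⇒ V=28.2837 continue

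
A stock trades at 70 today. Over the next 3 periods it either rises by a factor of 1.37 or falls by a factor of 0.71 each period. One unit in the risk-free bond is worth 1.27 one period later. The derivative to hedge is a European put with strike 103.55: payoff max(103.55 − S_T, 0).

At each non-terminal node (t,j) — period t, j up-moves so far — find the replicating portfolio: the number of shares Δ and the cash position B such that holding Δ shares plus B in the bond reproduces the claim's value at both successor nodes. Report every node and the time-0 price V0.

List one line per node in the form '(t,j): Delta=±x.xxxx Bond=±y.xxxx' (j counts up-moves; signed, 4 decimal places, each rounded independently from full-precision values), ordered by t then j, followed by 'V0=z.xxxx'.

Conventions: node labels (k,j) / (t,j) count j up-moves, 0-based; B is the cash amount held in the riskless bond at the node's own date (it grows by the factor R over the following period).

(0,0): Delta=-0.2614 Bond=21.6493
(1,0): Delta=-1.0000 Bond=64.2011
(1,1): Delta=-0.1931 Bond=20.9399
(2,0): Delta=-1.0000 Bond=81.5354
(2,1): Delta=-1.0000 Bond=81.5354
(2,2): Delta=-0.1184 Bond=16.7827
V0=3.3486

Risk-neutral probability p* = (R−d)/(u−d) = (1.27−0.71)/(1.37−0.71) = 0.8485.
Terminal payoffs: V(3,0)=78.4962, V(3,1)=55.2068, V(3,2)=10.2681, V(3,3)=0.0000
Node (2,0) S=35.2870: V=(p*·55.2068+(1−p*)·78.4962)/1.27=46.2484; Δ=(55.2068−78.4962)/(48.3432−25.0538)=-1.0000; B=V−Δ·S=81.5354
Node (2,1) S=68.0890: V=(p*·10.2681+(1−p*)·55.2068)/1.27=13.4464; Δ=(10.2681−55.2068)/(93.2819−48.3432)=-1.0000; B=V−Δ·S=81.5354
Node (2,2) S=131.3830: V=(p*·0.0000+(1−p*)·10.2681)/1.27=1.2250; Δ=(0.0000−10.2681)/(179.9947−93.2819)=-0.1184; B=V−Δ·S=16.7827
Node (1,0) S=49.7000: V=(p*·13.4464+(1−p*)·46.2484)/1.27=14.5011; Δ=(13.4464−46.2484)/(68.0890−35.2870)=-1.0000; B=V−Δ·S=64.2011
Node (1,1) S=95.9000: V=(p*·1.2250+(1−p*)·13.4464)/1.27=2.4226; Δ=(1.2250−13.4464)/(131.3830−68.0890)=-0.1931; B=V−Δ·S=20.9399
Node (0,0) S=70.0000: V=(p*·2.4226+(1−p*)·14.5011)/1.27=3.3486; Δ=(2.4226−14.5011)/(95.9000−49.7000)=-0.2614; B=V−Δ·S=21.6493
As a check, the time-0 holding Δ(0,0)·S0 + B(0,0) comes to 3.3486 — exactly V0.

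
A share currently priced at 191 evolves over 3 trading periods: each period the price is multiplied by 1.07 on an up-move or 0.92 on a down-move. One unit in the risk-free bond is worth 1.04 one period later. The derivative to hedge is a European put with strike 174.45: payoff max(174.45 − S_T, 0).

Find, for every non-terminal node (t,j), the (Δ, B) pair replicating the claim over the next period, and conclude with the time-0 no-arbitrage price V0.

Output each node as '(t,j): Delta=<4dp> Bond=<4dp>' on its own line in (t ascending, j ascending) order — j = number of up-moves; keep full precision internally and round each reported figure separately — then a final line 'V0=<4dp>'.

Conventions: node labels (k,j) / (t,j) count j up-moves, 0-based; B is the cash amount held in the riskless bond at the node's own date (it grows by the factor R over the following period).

No-arbitrage ⇒ martingale measure with p* = (R−d)/(u−d) = 0.8000.
Terminal payoffs: V(3,0)=25.7206, V(3,1)=1.4712, V(3,2)=0.0000, V(3,3)=0.0000
(2,0): S=161.6624. Δ = (V_up−V_dn)/(S_up−S_dn) = (1.4712−25.7206)/(172.9788−148.7294) = -1.0000. V = [p*·1.4712 + (1−p*)·25.7206]/1.04 = 6.0780. B = V − Δ·S = 167.7404.
(2,1): S=188.0204. Δ = (V_up−V_dn)/(S_up−S_dn) = (0.0000−1.4712)/(201.1818−172.9788) = -0.0522. V = [p*·0.0000 + (1−p*)·1.4712]/1.04 = 0.2829. B = V − Δ·S = 10.0911.
(2,2): S=218.6759. Δ = (V_up−V_dn)/(S_up−S_dn) = (0.0000−0.0000)/(233.9832−201.1818) = 0.0000. V = [p*·0.0000 + (1−p*)·0.0000]/1.04 = 0.0000. B = V − Δ·S = 0.0000.
(1,0): S=175.7200. Δ = (V_up−V_dn)/(S_up−S_dn) = (0.2829−6.0780)/(188.0204−161.6624) = -0.2199. V = [p*·0.2829 + (1−p*)·6.0780]/1.04 = 1.3865. B = V − Δ·S = 40.0202.
(1,1): S=204.3700. Δ = (V_up−V_dn)/(S_up−S_dn) = (0.0000−0.2829)/(218.6759−188.0204) = -0.0092. V = [p*·0.0000 + (1−p*)·0.2829]/1.04 = 0.0544. B = V − Δ·S = 1.9406.
(0,0): S=191.0000. Δ = (V_up−V_dn)/(S_up−S_dn) = (0.0544−1.3865)/(204.3700−175.7200) = -0.0465. V = [p*·0.0544 + (1−p*)·1.3865]/1.04 = 0.3085. B = V − Δ·S = 9.1890.
Verification: the root portfolio costs Δ(0,0)·S0 + B(0,0) = 0.3085, matching V0.

(0,0): Delta=-0.0465 Bond=9.1890
(1,0): Delta=-0.2199 Bond=40.0202
(1,1): Delta=-0.0092 Bond=1.9406
(2,0): Delta=-1.0000 Bond=167.7404
(2,1): Delta=-0.0522 Bond=10.0911
(2,2): Delta=0.0000 Bond=0.0000
V0=0.3085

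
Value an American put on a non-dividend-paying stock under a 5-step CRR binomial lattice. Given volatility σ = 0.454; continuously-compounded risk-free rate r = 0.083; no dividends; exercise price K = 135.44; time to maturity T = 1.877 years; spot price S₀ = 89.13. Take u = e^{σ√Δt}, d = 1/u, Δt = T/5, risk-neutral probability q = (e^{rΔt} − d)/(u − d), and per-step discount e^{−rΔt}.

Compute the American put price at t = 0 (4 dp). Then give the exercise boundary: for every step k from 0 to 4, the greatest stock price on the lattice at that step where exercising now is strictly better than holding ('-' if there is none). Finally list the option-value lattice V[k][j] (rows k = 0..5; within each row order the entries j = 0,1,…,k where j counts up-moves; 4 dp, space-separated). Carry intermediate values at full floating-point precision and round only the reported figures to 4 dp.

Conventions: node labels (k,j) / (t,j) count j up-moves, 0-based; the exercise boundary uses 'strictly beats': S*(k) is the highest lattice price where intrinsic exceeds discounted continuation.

price = 48.2043
boundary = - 67.4867 51.0990 67.4867 89.1300
tree:
48.2043
67.9533 30.5386
84.3410 46.6216 15.5858
96.7493 67.9533 27.1862 4.3819
106.1445 84.3410 46.3100 8.8132 0.0000
113.2583 96.7493 67.9533 17.7256 0.0000 0.0000

Δt=0.37540  u=1.32070  d=0.75717  q=0.48706  discount=0.96932
step 5 (expiry): payoffs max(K−S,0) = 113.2583 96.7493 67.9533 17.7256 0.0000 0.0000
step 4: (k=4,j=0): S=29.2955, K−S=106.1445, hold=101.9895 ⇒ V=106.1445 exercise | (k=4,j=1): S=51.0990, K−S=84.3410, hold=80.1860 ⇒ V=84.3410 exercise | (k=4,j=2): S=89.1300, K−S=46.3100, hold=42.1550 ⇒ V=46.3100 exercise | (k=4,j=3): S=155.4659, K−S=0.0000, hold=8.8132 ⇒ V=8.8132 continue | (k=4,j=4): S=271.1731, K−S=0.0000, hold=0.0000 ⇒ V=0.0000 continue  boundary S*=89.1300
step 3: (k=3,j=0): S=38.6907, K−S=96.7493, hold=92.5943 ⇒ V=96.7493 exercise | (k=3,j=1): S=67.4867, K−S=67.9533, hold=63.7983 ⇒ V=67.9533 exercise | (k=3,j=2): S=117.7144, K−S=17.7256, hold=27.1862 ⇒ V=27.1862 continue | (k=3,j=3): S=205.3246, K−S=0.0000, hold=4.3819 ⇒ V=4.3819 continue  boundary S*=67.4867
step 2: (k=2,j=0): S=51.0990, K−S=84.3410, hold=80.1860 ⇒ V=84.3410 exercise | (k=2,j=1): S=89.1300, K−S=46.3100, hold=46.6216 ⇒ V=46.6216 continue | (k=2,j=2): S=155.4659, K−S=0.0000, hold=15.5858 ⇒ V=15.5858 continue  boundary S*=51.0990
step 1: (k=1,j=0): S=67.4867, K−S=67.9533, hold=63.9454 ⇒ V=67.9533 exercise | (k=1,j=1): S=117.7144, K−S=17.7256, hold=30.5386 ⇒ V=30.5386 continue  boundary S*=67.4867
step 0: (k=0,j=0): S=89.1300, K−S=46.3100, hold=48.2043 ⇒ V=48.2043 continue  boundary S*=-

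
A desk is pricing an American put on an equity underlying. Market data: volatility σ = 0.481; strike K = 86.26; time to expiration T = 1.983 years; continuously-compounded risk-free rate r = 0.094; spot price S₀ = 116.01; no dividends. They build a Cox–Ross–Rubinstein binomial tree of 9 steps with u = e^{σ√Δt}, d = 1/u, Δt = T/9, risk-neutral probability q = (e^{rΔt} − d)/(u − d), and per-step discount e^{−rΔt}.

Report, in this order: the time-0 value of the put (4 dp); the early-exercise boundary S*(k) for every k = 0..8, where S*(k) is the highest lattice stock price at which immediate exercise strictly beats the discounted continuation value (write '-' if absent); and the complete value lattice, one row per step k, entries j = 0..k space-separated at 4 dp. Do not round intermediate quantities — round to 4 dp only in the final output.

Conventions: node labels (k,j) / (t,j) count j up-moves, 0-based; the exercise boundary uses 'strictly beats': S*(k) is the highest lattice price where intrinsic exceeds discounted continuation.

params: Δt=0.22033 u=1.25330 d=0.79789 q=0.48975 e^(-rΔt)=0.97950
t_9 payoffs: 71.0545 62.3758 48.7436 27.3308 0.0000 0.0000 0.0000 0.0000 0.0000 0.0000
t_8: node(8,0) S=19.0571 payoff=67.2029 vs cont=65.4348 → 67.2029 [stop]  node(8,1) S=29.9341 payoff=56.3259 vs cont=54.5577 → 56.3259 [stop]  node(8,2) S=47.0192 payoff=39.2408 vs cont=37.4726 → 39.2408 [stop]  node(8,3) S=73.8560 payoff=12.4040 vs cont=13.6598 → 13.6598 [wait]  node(8,4) S=116.0100 payoff=0.0000 vs cont=0.0000 → 0.0000 [wait]  node(8,5) S=182.2239 payoff=0.0000 vs cont=0.0000 → 0.0000 [wait]  node(8,6) S=286.2300 payoff=0.0000 vs cont=0.0000 → 0.0000 [wait]  node(8,7) S=449.5987 payoff=0.0000 vs cont=0.0000 → 0.0000 [wait]  node(8,8) S=706.2118 payoff=0.0000 vs cont=0.0000 → 0.0000 [wait]  ⇒ S*(8)=47.0192
t_7: node(7,0) S=23.8842 payoff=62.3758 vs cont=60.6076 → 62.3758 [stop]  node(7,1) S=37.5164 payoff=48.7436 vs cont=46.9755 → 48.7436 [stop]  node(7,2) S=58.9292 payoff=27.3308 vs cont=26.1650 → 27.3308 [stop]  node(7,3) S=92.5637 payoff=0.0000 vs cont=6.8271 → 6.8271 [wait]  node(7,4) S=145.3953 payoff=0.0000 vs cont=0.0000 → 0.0000 [wait]  node(7,5) S=228.3811 payoff=0.0000 vs cont=0.0000 → 0.0000 [wait]  node(7,6) S=358.7320 payoff=0.0000 vs cont=0.0000 → 0.0000 [wait]  node(7,7) S=563.4820 payoff=0.0000 vs cont=0.0000 → 0.0000 [wait]  ⇒ S*(7)=58.9292
t_6: node(6,0) S=29.9341 payoff=56.3259 vs cont=54.5577 → 56.3259 [stop]  node(6,1) S=47.0192 payoff=39.2408 vs cont=37.4726 → 39.2408 [stop]  node(6,2) S=73.8560 payoff=12.4040 vs cont=16.9348 → 16.9348 [wait]  node(6,3) S=116.0100 payoff=0.0000 vs cont=3.4121 → 3.4121 [wait]  node(6,4) S=182.2239 payoff=0.0000 vs cont=0.0000 → 0.0000 [wait]  node(6,5) S=286.2300 payoff=0.0000 vs cont=0.0000 → 0.0000 [wait]  node(6,6) S=449.5987 payoff=0.0000 vs cont=0.0000 → 0.0000 [wait]  ⇒ S*(6)=47.0192
t_5: node(5,0) S=37.5164 payoff=48.7436 vs cont=46.9755 → 48.7436 [stop]  node(5,1) S=58.9292 payoff=27.3308 vs cont=27.7360 → 27.7360 [wait]  node(5,2) S=92.5637 payoff=0.0000 vs cont=10.1007 → 10.1007 [wait]  node(5,3) S=145.3953 payoff=0.0000 vs cont=1.7054 → 1.7054 [wait]  node(5,4) S=228.3811 payoff=0.0000 vs cont=0.0000 → 0.0000 [wait]  node(5,5) S=358.7320 payoff=0.0000 vs cont=0.0000 → 0.0000 [wait]  ⇒ S*(5)=37.5164
t_4: node(4,0) S=47.0192 payoff=39.2408 vs cont=37.6670 → 39.2408 [stop]  node(4,1) S=73.8560 payoff=12.4040 vs cont=18.7077 → 18.7077 [wait]  node(4,2) S=116.0100 payoff=0.0000 vs cont=5.8664 → 5.8664 [wait]  node(4,3) S=182.2239 payoff=0.0000 vs cont=0.8523 → 0.8523 [wait]  node(4,4) S=286.2300 payoff=0.0000 vs cont=0.0000 → 0.0000 [wait]  ⇒ S*(4)=47.0192
t_3: node(3,0) S=58.9292 payoff=27.3308 vs cont=28.5865 → 28.5865 [wait]  node(3,1) S=92.5637 payoff=0.0000 vs cont=12.1641 → 12.1641 [wait]  node(3,2) S=145.3953 payoff=0.0000 vs cont=3.3408 → 3.3408 [wait]  node(3,3) S=228.3811 payoff=0.0000 vs cont=0.4260 → 0.4260 [wait]  ⇒ S*(3)=-
t_2: node(2,0) S=73.8560 payoff=12.4040 vs cont=20.1226 → 20.1226 [wait]  node(2,1) S=116.0100 payoff=0.0000 vs cont=7.6822 → 7.6822 [wait]  node(2,2) S=182.2239 payoff=0.0000 vs cont=1.8741 → 1.8741 [wait]  ⇒ S*(2)=-
t_1: node(1,0) S=92.5637 payoff=0.0000 vs cont=13.7424 → 13.7424 [wait]  node(1,1) S=145.3953 payoff=0.0000 vs cont=4.7385 → 4.7385 [wait]  ⇒ S*(1)=-
t_0: node(0,0) S=116.0100 payoff=0.0000 vs cont=9.1414 → 9.1414 [wait]  ⇒ S*(0)=-

price = 9.1414
boundary = - - - - 47.0192 37.5164 47.0192 58.9292 47.0192
tree:
9.1414
13.7424 4.7385
20.1226 7.6822 1.8741
28.5865 12.1641 3.3408 0.4260
39.2408 18.7077 5.8664 0.8523 0.0000
48.7436 27.7360 10.1007 1.7054 0.0000 0.0000
56.3259 39.2408 16.9348 3.4121 0.0000 0.0000 0.0000
62.3758 48.7436 27.3308 6.8271 0.0000 0.0000 0.0000 0.0000
67.2029 56.3259 39.2408 13.6598 0.0000 0.0000 0.0000 0.0000 0.0000
71.0545 62.3758 48.7436 27.3308 0.0000 0.0000 0.0000 0.0000 0.0000 0.0000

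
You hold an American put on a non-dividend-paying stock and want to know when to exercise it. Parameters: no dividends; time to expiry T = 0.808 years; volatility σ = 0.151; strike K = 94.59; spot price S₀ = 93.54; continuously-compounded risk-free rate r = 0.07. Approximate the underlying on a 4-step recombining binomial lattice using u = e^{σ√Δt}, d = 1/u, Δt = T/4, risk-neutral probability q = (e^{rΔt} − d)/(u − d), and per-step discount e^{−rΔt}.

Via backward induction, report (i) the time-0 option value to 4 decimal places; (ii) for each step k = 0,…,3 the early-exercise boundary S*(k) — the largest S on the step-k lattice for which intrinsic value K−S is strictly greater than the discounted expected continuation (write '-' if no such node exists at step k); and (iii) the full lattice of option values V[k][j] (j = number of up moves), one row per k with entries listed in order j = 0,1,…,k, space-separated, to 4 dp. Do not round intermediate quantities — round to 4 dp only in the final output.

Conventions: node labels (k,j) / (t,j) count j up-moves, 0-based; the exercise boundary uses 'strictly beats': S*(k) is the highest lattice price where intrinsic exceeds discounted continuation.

Δt=0.20200  u=1.07022  d=0.93439  q=0.58788  discount=0.98596
step 4 (expiry): payoffs max(K−S,0) = 23.2880 12.9224 1.0500 0.0000 0.0000
step 3: (k=3,j=0): S=76.3090, K−S=18.2810, hold=16.9529 ⇒ V=18.2810 exercise | (k=3,j=1): S=87.4024, K−S=7.1876, hold=5.8595 ⇒ V=7.1876 exercise | (k=3,j=2): S=100.1086, K−S=0.0000, hold=0.4267 ⇒ V=0.4267 continue | (k=3,j=3): S=114.6618, K−S=0.0000, hold=0.0000 ⇒ V=0.0000 continue  boundary S*=87.4024
step 2: (k=2,j=0): S=81.6676, K−S=12.9224, hold=11.5943 ⇒ V=12.9224 exercise | (k=2,j=1): S=93.5400, K−S=1.0500, hold=3.1679 ⇒ V=3.1679 continue | (k=2,j=2): S=107.1384, K−S=0.0000, hold=0.1734 ⇒ V=0.1734 continue  boundary S*=81.6676
step 1: (k=1,j=0): S=87.4024, K−S=7.1876, hold=7.0870 ⇒ V=7.1876 exercise | (k=1,j=1): S=100.1086, K−S=0.0000, hold=1.3877 ⇒ V=1.3877 continue  boundary S*=87.4024
step 0: (k=0,j=0): S=93.5400, K−S=1.0500, hold=3.7249 ⇒ V=3.7249 continue  boundary S*=-

price = 3.7249
boundary = - 87.4024 81.6676 87.4024
tree:
3.7249
7.1876 1.3877
12.9224 3.1679 0.1734
18.2810 7.1876 0.4267 0.0000
23.2880 12.9224 1.0500 0.0000 0.0000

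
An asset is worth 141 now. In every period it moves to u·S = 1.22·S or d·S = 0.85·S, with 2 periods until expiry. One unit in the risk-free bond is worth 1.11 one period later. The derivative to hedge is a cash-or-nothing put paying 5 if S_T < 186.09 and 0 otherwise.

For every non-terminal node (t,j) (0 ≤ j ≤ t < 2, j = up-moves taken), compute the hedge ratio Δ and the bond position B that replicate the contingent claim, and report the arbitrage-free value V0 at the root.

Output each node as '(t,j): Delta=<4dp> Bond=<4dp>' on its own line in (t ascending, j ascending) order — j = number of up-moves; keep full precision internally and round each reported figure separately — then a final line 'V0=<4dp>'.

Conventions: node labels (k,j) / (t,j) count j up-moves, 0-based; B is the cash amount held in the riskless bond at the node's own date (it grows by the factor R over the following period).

(0,0): Delta=-0.0607 Bond=10.6092
(1,0): Delta=0.0000 Bond=4.5045
(1,1): Delta=-0.0786 Bond=14.8527
V0=2.0543

No-arbitrage ⇒ martingale measure with p* = (R−d)/(u−d) = 0.7027.
At maturity the claim pays: V(2,0)=5.0000, V(2,1)=5.0000, V(2,2)=0.0000
  t=1,j=0: stock 119.8500 → up 146.2170 (V=5.0000), down 101.8725 (V=5.0000). Price 4.5045; hedge Δ=0.0000, bond B=4.5045.
  t=1,j=1: stock 172.0200 → up 209.8644 (V=0.0000), down 146.2170 (V=5.0000). Price 1.3392; hedge Δ=-0.0786, bond B=14.8527.
  t=0,j=0: stock 141.0000 → up 172.0200 (V=1.3392), down 119.8500 (V=4.5045). Price 2.0543; hedge Δ=-0.0607, bond B=10.6092.
Check: Δ(0,0)·S0 + B(0,0) = 2.0543 = V0.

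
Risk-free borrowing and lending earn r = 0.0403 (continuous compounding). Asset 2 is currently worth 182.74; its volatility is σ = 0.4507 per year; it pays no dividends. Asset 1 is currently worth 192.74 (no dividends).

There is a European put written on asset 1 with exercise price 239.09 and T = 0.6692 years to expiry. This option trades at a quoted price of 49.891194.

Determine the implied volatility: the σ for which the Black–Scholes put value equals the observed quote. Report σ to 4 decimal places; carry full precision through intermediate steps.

At σ = 0.3620 the Black–Scholes value reproduces the quote:
σ√T = 0.362·√0.6692 = 0.296133
d₁ = (ln(S/K) + (r+σ²/2)T) / (σ√T) = (ln(192.74/239.09) + (0.0403+0.362²/2)·0.6692) / 0.296133 = (-0.215498 + 0.070816) / 0.296133 = -0.488571
d₂ = d₁ − σ√T = -0.488571 − 0.296133 = -0.784704
e^{−rT} = 0.973392
N(−d₁) = 0.687427,  N(−d₂) = 0.783686
V = K·e^{−rT}·N(−d₂) − S·N(−d₁) = 182.385912 − 132.494717 = 49.891194 (the observed quote) — the price is monotone increasing in volatility, hence this σ is the only solution

sigma = 0.3620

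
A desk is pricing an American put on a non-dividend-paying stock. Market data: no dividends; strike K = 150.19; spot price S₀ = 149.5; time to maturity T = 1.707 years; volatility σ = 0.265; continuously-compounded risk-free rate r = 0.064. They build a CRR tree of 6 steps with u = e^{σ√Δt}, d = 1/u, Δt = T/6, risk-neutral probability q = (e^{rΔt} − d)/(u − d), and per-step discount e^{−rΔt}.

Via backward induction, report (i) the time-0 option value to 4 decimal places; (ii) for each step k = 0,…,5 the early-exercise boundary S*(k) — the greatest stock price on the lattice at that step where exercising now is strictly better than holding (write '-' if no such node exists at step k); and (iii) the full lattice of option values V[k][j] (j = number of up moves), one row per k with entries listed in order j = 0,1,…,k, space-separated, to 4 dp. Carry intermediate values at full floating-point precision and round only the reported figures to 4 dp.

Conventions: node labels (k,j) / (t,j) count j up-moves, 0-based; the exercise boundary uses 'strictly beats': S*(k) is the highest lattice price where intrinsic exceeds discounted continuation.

Δt=0.28450, u=1.15182, d=0.86819, q=0.52950, disc=e^(-rΔt)=0.98196
k=6 terminal: V=max(K-S,0) → 86.1688 65.2532 37.5043 0.6900 0.0000 0.0000 0.0000
k=5: j=0 S=73.7411 intr=76.4489 cont=73.7390 V=76.4489[EX]; j=1 S=97.8323 intr=52.3577 cont=49.6478 V=52.3577[EX]; j=2 S=129.7941 intr=20.3959 cont=17.6860 V=20.3959[EX]; j=3 S=172.1978 intr=0.0000 cont=0.3188 V=0.3188[hold]; j=4 S=228.4547 intr=0.0000 cont=0.0000 V=0.0000[hold]; j=5 S=303.0907 intr=0.0000 cont=0.0000 V=0.0000[hold]  S*(5)=129.7941
k=4: j=0 S=84.9368 intr=65.2532 cont=62.5433 V=65.2532[EX]; j=1 S=112.6857 intr=37.5043 cont=34.7944 V=37.5043[EX]; j=2 S=149.5000 intr=0.6900 cont=9.5888 V=9.5888[hold]; j=3 S=198.3416 intr=0.0000 cont=0.1473 V=0.1473[hold]; j=4 S=263.1397 intr=0.0000 cont=0.0000 V=0.0000[hold]  S*(4)=112.6857
k=3: j=0 S=97.8323 intr=52.3577 cont=49.6478 V=52.3577[EX]; j=1 S=129.7941 intr=20.3959 cont=22.3129 V=22.3129[hold]; j=2 S=172.1978 intr=0.0000 cont=4.5067 V=4.5067[hold]; j=3 S=228.4547 intr=0.0000 cont=0.0680 V=0.0680[hold]  S*(3)=97.8323
k=2: j=0 S=112.6857 intr=37.5043 cont=35.7912 V=37.5043[EX]; j=1 S=149.5000 intr=0.6900 cont=12.6519 V=12.6519[hold]; j=2 S=198.3416 intr=0.0000 cont=2.1175 V=2.1175[hold]  S*(2)=112.6857
k=1: j=0 S=129.7941 intr=20.3959 cont=23.9056 V=23.9056[hold]; j=1 S=172.1978 intr=0.0000 cont=6.9463 V=6.9463[hold]  S*(1)=-
k=0: j=0 S=149.5000 intr=0.6900 cont=14.6563 V=14.6563[hold]  S*(0)=-

price = 14.6563
boundary = - - 112.6857 97.8323 112.6857 129.7941
tree:
14.6563
23.9056 6.9463
37.5043 12.6519 2.1175
52.3577 22.3129 4.5067 0.0680
65.2532 37.5043 9.5888 0.1473 0.0000
76.4489 52.3577 20.3959 0.3188 0.0000 0.0000
86.1688 65.2532 37.5043 0.6900 0.0000 0.0000 0.0000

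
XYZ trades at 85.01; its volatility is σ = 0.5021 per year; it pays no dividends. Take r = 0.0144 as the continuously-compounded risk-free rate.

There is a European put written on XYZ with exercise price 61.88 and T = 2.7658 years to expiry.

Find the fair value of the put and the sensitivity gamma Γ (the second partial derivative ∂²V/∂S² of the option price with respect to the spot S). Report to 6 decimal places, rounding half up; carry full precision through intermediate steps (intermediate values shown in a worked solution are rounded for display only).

price = 12.573676
Γ = 0.003931

σ√T = 0.5021·√2.7658 = 0.835027
d₁ = (ln(S/K) + (r+σ²/2)T) / (σ√T) = (ln(85.01/61.88) + (0.0144+0.5021²/2)·2.7658) / 0.835027 = (0.317572 + 0.388463) / 0.835027 = 0.845523
d₂ = d₁ − σ√T = 0.845523 − 0.835027 = 0.010496
e^{−rT} = 0.960955
N(−d₁) = 0.198909,  N(−d₂) = 0.495813
Put price V = K·e^{−rT}·N(−d₂) − S·N(−d₁) = 29.482971 − 16.909295 = 12.573676
φ(d₁) = (1/√(2π))·e^{−d₁²/2} = 0.279042
Γ = φ(d₁) / (S·σ·√T) = 0.003931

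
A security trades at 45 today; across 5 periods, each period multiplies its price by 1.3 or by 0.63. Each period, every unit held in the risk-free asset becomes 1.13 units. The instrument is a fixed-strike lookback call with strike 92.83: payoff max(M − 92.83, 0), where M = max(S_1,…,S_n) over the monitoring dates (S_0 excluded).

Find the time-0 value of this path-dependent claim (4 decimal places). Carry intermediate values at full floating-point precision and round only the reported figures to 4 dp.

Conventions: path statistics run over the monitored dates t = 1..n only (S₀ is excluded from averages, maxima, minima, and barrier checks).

price = 11.1981

No-arbitrage gives p* = (R−d)/(u−d) = 0.7463: enumerate every path, weight its payoff by its p*-probability, and discount by R^5.
Enumerate all 2^5 = 32 price paths (U = up ×1.3, D = down ×0.63); each path with k up-moves has probability p*^k·(1−p*)^(5−k).
DDDDD: M=28.3500, payoff=0.0000, prob=0.001052
UDDDD: M=58.5000, payoff=0.0000, prob=0.003093
DUDDD: M=36.8550, payoff=0.0000, prob=0.003093
UUDDD: M=76.0500, payoff=0.0000, prob=0.009097
DDUDD: M=28.3500, payoff=0.0000, prob=0.003093
UDUDD: M=58.5000, payoff=0.0000, prob=0.009097
DUUDD: M=47.9115, payoff=0.0000, prob=0.009097
UUUDD: M=98.8650, payoff=6.0350, prob=0.026757
DDDUD: M=28.3500, payoff=0.0000, prob=0.003093
UDDUD: M=58.5000, payoff=0.0000, prob=0.009097
DUDUD: M=36.8550, payoff=0.0000, prob=0.009097
UUDUD: M=76.0500, payoff=0.0000, prob=0.026757
DDUUD: M=30.1842, payoff=0.0000, prob=0.009097
UDUUD: M=62.2850, payoff=0.0000, prob=0.026757
DUUUD: M=62.2850, payoff=0.0000, prob=0.026757
UUUUD: M=128.5245, payoff=35.6945, prob=0.078696
DDDDU: M=28.3500, payoff=0.0000, prob=0.003093
UDDDU: M=58.5000, payoff=0.0000, prob=0.009097
DUDDU: M=36.8550, payoff=0.0000, prob=0.009097
UUDDU: M=76.0500, payoff=0.0000, prob=0.026757
DDUDU: M=28.3500, payoff=0.0000, prob=0.009097
UDUDU: M=58.5000, payoff=0.0000, prob=0.026757
DUUDU: M=47.9115, payoff=0.0000, prob=0.026757
UUUDU: M=98.8650, payoff=6.0350, prob=0.078696
DDDUU: M=28.3500, payoff=0.0000, prob=0.009097
UDDUU: M=58.5000, payoff=0.0000, prob=0.026757
DUDUU: M=39.2395, payoff=0.0000, prob=0.026757
UUDUU: M=80.9704, payoff=0.0000, prob=0.078696
DDUUU: M=39.2395, payoff=0.0000, prob=0.026757
UDUUU: M=80.9704, payoff=0.0000, prob=0.078696
DUUUU: M=80.9704, payoff=0.0000, prob=0.078696
UUUUU: M=167.0819, payoff=74.2519, prob=0.231460
Price = Σ prob·payoff / R^5 = 20.631775 / 1.842435 = 11.1981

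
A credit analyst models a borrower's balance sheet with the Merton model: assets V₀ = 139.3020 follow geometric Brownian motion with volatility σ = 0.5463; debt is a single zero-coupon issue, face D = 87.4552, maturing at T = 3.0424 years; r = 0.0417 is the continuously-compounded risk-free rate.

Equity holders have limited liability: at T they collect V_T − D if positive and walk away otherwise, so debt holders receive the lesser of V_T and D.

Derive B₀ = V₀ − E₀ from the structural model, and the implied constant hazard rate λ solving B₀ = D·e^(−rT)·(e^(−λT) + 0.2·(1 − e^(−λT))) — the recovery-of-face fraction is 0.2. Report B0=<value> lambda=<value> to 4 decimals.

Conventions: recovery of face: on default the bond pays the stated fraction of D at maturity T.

B0=61.9210 lambda=0.0925

Work the structural quantities from V₀ = 139.3020 against face 87.4552:
d₁ = [ln(V₀/D) + (r + σ²/2)T] / (σ√T)
   = [ln(139.3020/87.4552) + (0.0417 + 0.5·0.5463²)·3.0424] / (0.5463·√3.0424)
   = [0.465518 + 0.580861] / 0.952883 = 1.098119
d₂ = d₁ − σ√T = 1.098119 − 0.952883 = 0.145236
N(d₁) = 0.863924,  N(d₂) = 0.557738,  e^(−rT) = 0.880850
E₀ = V₀·N(d₁) − D·e^(−rT)·N(d₂)
   = 139.3020·0.863924 − 87.4552·0.880850·0.557738 = 77.381018
B₀ = V₀ − E₀ = 139.3020 − 77.381018 = 61.920982
e^(−λT) = (B₀·e^(rT)/D − 0.2)/(1 − 0.2) = (61.9210·1.135267/87.4552 − 0.2)/0.8 = 0.75475562
λ = −ln(0.75475562)/3.0424 = 0.092480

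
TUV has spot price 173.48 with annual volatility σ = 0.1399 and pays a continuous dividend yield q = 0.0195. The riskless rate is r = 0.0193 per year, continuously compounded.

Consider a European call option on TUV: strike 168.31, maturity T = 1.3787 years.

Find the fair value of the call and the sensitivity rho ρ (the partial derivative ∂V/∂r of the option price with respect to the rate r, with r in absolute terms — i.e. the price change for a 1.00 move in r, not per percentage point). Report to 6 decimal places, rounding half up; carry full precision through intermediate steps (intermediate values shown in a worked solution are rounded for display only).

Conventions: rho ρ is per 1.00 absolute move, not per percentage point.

price = 13.565775
ρ = 122.010189

σ√T = 0.1399·√1.3787 = 0.164268
d₁ = (ln(S/K) + (r−q+σ²/2)T) / (σ√T) = (ln(173.48/168.31) + (0.0193−0.0195+0.1399²/2)·1.3787) / 0.164268 = (0.030255 + 0.013216) / 0.164268 = 0.264635
d₂ = d₁ − σ√T = 0.264635 − 0.164268 = 0.100367
e^{−rT} = 0.973742
e^{−qT} = 0.973474
N(d₁) = 0.604355,  N(d₂) = 0.539974
Call price V = S·e^{−qT}·N(d₁) − K·e^{−rT}·N(d₂) = 102.062322 − 88.496547 = 13.565775
ρ = K·T·e^{−rT}·N(d₂) = 122.010189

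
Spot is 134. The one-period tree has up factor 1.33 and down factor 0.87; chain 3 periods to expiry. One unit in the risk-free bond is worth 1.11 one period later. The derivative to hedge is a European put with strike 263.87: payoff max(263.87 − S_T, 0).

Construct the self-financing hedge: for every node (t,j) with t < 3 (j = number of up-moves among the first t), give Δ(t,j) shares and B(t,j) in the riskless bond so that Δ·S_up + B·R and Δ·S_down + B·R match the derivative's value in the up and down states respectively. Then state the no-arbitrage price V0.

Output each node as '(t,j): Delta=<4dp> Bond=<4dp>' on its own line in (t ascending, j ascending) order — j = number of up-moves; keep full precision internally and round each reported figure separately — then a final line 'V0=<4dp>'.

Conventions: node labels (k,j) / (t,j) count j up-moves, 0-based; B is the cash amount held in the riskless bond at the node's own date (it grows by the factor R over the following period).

(0,0): Delta=-0.8158 Bond=173.5966
(1,0): Delta=-1.0000 Bond=214.1628
(1,1): Delta=-0.7054 Bond=173.0108
(2,0): Delta=-1.0000 Bond=237.7207
(2,1): Delta=-1.0000 Bond=237.7207
(2,2): Delta=-0.5287 Bond=150.1698
V0=64.2754

Risk-neutral probability p* = (R−d)/(u−d) = (1.11−0.87)/(1.33−0.87) = 0.5217.
Payoffs at expiry: V(3,0)=175.6306, V(3,1)=128.9753, V(3,2)=57.6516, V(3,3)=0.0000
Node (2,0) S=101.4246: V=(p*·128.9753+(1−p*)·175.6306)/1.11=136.2961; Δ=(128.9753−175.6306)/(134.8947−88.2394)=-1.0000; B=V−Δ·S=237.7207
Node (2,1) S=155.0514: V=(p*·57.6516+(1−p*)·128.9753)/1.11=82.6693; Δ=(57.6516−128.9753)/(206.2184−134.8947)=-1.0000; B=V−Δ·S=237.7207
Node (2,2) S=237.0326: V=(p*·0.0000+(1−p*)·57.6516)/1.11=24.8401; Δ=(0.0000−57.6516)/(315.2534−206.2184)=-0.5287; B=V−Δ·S=150.1698
Node (1,0) S=116.5800: V=(p*·82.6693+(1−p*)·136.2961)/1.11=97.5828; Δ=(82.6693−136.2961)/(155.0514−101.4246)=-1.0000; B=V−Δ·S=214.1628
Node (1,1) S=178.2200: V=(p*·24.8401+(1−p*)·82.6693)/1.11=47.2951; Δ=(24.8401−82.6693)/(237.0326−155.0514)=-0.7054; B=V−Δ·S=173.0108
Node (0,0) S=134.0000: V=(p*·47.2951+(1−p*)·97.5828)/1.11=64.2754; Δ=(47.2951−97.5828)/(178.2200−116.5800)=-0.8158; B=V−Δ·S=173.5966
Sanity check at the root: Δ(0,0)·S0 + B(0,0) reproduces V0 = 64.2754.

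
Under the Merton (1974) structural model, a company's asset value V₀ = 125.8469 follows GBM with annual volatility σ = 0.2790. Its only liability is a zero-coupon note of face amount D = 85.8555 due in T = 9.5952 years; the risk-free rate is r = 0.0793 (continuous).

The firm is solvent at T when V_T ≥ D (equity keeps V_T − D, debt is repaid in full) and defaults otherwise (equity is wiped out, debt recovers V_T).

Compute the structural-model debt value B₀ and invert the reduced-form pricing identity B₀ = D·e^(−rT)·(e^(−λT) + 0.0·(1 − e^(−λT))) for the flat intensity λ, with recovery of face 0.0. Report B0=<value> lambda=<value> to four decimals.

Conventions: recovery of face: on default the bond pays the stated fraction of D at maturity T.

With assets at 125.8469 and a single debt payment of 85.8555 at 9.5952 years:
d₁ = [ln(V₀/D) + (r + σ²/2)T] / (σ√T)
   = [ln(125.8469/85.8555) + (0.0793 + 0.5·0.2790²)·9.5952] / (0.2790·√9.5952)
   = [0.382400 + 1.134349] / 0.864234 = 1.755023
d₂ = d₁ − σ√T = 1.755023 − 0.864234 = 0.890789
N(d₁) = 0.960372,  N(d₂) = 0.813479,  e^(−rT) = 0.467246
E₀ = V₀·N(d₁) − D·e^(−rT)·N(d₂)
   = 125.8469·0.960372 − 85.8555·0.467246·0.813479 = 88.226652
B₀ = V₀ − E₀ = 125.8469 − 88.226652 = 37.620248
e^(−λT) = (B₀·e^(rT)/D − 0)/(1 − 0) = (37.6202·2.140200/85.8555 − 0)/1 = 0.93779383
λ = −ln(0.93779383)/9.5952 = 0.006693

B0=37.6202 lambda=0.0067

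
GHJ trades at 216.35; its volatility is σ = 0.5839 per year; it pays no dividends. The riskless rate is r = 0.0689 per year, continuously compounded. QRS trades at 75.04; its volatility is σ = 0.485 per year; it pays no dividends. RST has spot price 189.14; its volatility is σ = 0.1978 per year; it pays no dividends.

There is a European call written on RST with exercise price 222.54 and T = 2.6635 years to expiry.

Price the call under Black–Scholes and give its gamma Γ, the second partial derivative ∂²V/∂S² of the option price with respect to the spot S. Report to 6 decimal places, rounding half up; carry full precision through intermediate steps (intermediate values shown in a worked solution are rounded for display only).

σ√T = 0.1978·√2.6635 = 0.322814
d₁ = (ln(S/K) + (r+σ²/2)T) / (σ√T) = (ln(189.14/222.54) + (0.0689+0.1978²/2)·2.6635) / 0.322814 = (-0.162619 + 0.235620) / 0.322814 = 0.226137
d₂ = d₁ − σ√T = 0.226137 − 0.322814 = -0.096677
e^{−rT} = 0.832339
N(d₁) = 0.589453,  N(d₂) = 0.461491
Call price V = S·N(d₁) − K·e^{−rT}·N(d₂) = 111.489068 − 85.481493 = 26.007575
φ(d₁) = (1/√(2π))·e^{−d₁²/2} = 0.388871
Γ = φ(d₁) / (S·σ·√T) = 0.006369

price = 26.007575
Γ = 0.006369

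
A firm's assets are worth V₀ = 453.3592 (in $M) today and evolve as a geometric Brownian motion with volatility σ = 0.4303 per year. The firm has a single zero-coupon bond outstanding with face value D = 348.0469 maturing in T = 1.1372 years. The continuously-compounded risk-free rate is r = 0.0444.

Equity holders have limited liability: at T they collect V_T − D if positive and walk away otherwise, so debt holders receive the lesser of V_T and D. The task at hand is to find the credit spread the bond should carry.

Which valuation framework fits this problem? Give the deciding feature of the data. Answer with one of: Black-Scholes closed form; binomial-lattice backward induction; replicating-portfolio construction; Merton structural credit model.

framework: Merton structural credit model

Key observation: a levered firm with one bullet debt due at 1.1372 years is the canonical structural-credit setup: equity is a call on the firm's assets struck at the face value.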